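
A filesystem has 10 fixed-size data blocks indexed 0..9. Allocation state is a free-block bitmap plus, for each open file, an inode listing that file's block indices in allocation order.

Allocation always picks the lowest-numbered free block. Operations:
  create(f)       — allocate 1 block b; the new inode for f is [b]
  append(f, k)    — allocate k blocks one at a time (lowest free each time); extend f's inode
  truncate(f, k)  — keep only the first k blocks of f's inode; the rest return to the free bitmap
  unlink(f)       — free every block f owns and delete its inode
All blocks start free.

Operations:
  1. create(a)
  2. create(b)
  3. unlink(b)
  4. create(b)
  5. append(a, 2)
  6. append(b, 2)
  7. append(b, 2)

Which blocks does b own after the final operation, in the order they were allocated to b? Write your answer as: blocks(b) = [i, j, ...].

blocks(b) = [1, 4, 5, 6, 7]

  1. create(a)  ⇒  F.........  {a→[0]}
  2. create(b)  ⇒  FF........  {a→[0]; b→[1]}
  3. unlink(b)  ⇒  F.........  {a→[0]}
  4. create(b)  ⇒  FF........  {a→[0]; b→[1]}
  5. append(a, 2)  ⇒  FFFF......  {a→[0, 2, 3]; b→[1]}
  6. append(b, 2)  ⇒  FFFFFF....  {a→[0, 2, 3]; b→[1, 4, 5]}
  7. append(b, 2)  ⇒  FFFFFFFF..  {a→[0, 2, 3]; b→[1, 4, 5, 6, 7]}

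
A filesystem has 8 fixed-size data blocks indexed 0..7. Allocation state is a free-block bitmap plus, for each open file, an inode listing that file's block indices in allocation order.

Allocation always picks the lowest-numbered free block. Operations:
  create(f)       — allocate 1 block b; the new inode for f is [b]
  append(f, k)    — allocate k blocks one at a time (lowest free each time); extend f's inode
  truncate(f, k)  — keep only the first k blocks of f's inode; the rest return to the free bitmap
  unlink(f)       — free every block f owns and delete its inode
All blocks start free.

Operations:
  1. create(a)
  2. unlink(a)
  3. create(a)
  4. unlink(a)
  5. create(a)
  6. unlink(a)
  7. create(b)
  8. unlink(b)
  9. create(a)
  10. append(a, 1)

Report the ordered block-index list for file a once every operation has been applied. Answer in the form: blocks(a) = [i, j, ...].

blocks(a) = [0, 1]

[1] create(a) — a=0 (map F.......)
[2] unlink(a) —  (map ........)
[3] create(a) — a=0 (map F.......)
[4] unlink(a) —  (map ........)
[5] create(a) — a=0 (map F.......)
[6] unlink(a) —  (map ........)
[7] create(b) — b=0 (map F.......)
[8] unlink(b) —  (map ........)
[9] create(a) — a=0 (map F.......)
[10] append(a, 1) — a=0,1 (map FF......)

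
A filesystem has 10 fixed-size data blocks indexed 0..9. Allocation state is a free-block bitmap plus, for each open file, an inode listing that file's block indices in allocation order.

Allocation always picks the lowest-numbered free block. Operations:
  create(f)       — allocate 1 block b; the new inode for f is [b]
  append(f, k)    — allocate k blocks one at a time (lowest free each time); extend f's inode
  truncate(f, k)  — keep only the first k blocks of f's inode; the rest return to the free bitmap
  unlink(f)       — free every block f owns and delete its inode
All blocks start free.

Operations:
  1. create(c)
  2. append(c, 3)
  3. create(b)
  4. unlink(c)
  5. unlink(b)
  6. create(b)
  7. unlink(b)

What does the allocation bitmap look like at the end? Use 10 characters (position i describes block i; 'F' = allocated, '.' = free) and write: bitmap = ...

bitmap = ..........

  1. create(c)  ⇒  F.........  {c→[0]}
  2. append(c, 3)  ⇒  FFFF......  {c→[0, 1, 2, 3]}
  3. create(b)  ⇒  FFFFF.....  {b→[4]; c→[0, 1, 2, 3]}
  4. unlink(c)  ⇒  ....F.....  {b→[4]}
  5. unlink(b)  ⇒  ..........  {}
  6. create(b)  ⇒  F.........  {b→[0]}
  7. unlink(b)  ⇒  ..........  {}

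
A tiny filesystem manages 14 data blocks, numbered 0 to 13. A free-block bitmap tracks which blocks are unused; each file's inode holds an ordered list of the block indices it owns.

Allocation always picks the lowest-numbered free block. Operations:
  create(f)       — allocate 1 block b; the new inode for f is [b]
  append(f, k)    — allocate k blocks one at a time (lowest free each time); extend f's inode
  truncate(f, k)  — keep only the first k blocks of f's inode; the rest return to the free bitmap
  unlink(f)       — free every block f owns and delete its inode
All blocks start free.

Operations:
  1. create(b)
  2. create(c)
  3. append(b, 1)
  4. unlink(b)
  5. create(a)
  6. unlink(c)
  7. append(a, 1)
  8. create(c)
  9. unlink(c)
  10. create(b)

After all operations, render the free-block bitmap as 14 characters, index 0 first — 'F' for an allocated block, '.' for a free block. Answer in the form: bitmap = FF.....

create(b): bitmap=F............. | b=[0]
create(c): bitmap=FF............ | b=[0] c=[1]
append(b, 1): bitmap=FFF........... | b=[0, 2] c=[1]
unlink(b): bitmap=.F............ | c=[1]
create(a): bitmap=FF............ | a=[0] c=[1]
unlink(c): bitmap=F............. | a=[0]
append(a, 1): bitmap=FF............ | a=[0, 1]
create(c): bitmap=FFF........... | a=[0, 1] c=[2]
unlink(c): bitmap=FF............ | a=[0, 1]
create(b): bitmap=FFF........... | a=[0, 1] b=[2]

bitmap = FFF...........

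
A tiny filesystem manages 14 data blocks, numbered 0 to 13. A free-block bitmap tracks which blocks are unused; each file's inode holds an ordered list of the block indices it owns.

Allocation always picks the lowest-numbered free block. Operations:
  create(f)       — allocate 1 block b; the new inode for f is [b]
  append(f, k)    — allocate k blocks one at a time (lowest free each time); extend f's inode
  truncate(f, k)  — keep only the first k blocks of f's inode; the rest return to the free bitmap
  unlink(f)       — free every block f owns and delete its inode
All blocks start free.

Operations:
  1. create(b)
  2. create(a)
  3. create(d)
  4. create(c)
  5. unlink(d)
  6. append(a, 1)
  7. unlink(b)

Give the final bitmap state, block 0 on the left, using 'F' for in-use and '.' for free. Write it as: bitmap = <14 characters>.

bitmap = .FFF..........

  1. create(b)  ⇒  F.............  {b→[0]}
  2. create(a)  ⇒  FF............  {a→[1]; b→[0]}
  3. create(d)  ⇒  FFF...........  {a→[1]; b→[0]; d→[2]}
  4. create(c)  ⇒  FFFF..........  {a→[1]; b→[0]; c→[3]; d→[2]}
  5. unlink(d)  ⇒  FF.F..........  {a→[1]; b→[0]; c→[3]}
  6. append(a, 1)  ⇒  FFFF..........  {a→[1, 2]; b→[0]; c→[3]}
  7. unlink(b)  ⇒  .FFF..........  {a→[1, 2]; c→[3]}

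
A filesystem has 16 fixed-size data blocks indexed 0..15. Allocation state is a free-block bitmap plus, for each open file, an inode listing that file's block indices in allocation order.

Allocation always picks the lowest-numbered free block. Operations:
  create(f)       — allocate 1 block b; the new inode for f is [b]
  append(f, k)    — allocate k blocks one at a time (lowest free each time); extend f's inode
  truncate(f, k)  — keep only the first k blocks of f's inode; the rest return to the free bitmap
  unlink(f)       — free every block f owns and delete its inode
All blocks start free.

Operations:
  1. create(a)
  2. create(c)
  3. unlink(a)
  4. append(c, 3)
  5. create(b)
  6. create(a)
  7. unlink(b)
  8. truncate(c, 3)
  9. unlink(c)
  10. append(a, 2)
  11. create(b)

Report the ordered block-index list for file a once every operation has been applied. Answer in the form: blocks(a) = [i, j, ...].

create(a): bitmap=F............... | a=[0]
create(c): bitmap=FF.............. | a=[0] c=[1]
unlink(a): bitmap=.F.............. | c=[1]
append(c, 3): bitmap=FFFF............ | c=[1, 0, 2, 3]
create(b): bitmap=FFFFF........... | b=[4] c=[1, 0, 2, 3]
create(a): bitmap=FFFFFF.......... | a=[5] b=[4] c=[1, 0, 2, 3]
unlink(b): bitmap=FFFF.F.......... | a=[5] c=[1, 0, 2, 3]
truncate(c, 3): bitmap=FFF..F.......... | a=[5] c=[1, 0, 2]
unlink(c): bitmap=.....F.......... | a=[5]
append(a, 2): bitmap=FF...F.......... | a=[5, 0, 1]
create(b): bitmap=FFF..F.......... | a=[5, 0, 1] b=[2]

blocks(a) = [5, 0, 1]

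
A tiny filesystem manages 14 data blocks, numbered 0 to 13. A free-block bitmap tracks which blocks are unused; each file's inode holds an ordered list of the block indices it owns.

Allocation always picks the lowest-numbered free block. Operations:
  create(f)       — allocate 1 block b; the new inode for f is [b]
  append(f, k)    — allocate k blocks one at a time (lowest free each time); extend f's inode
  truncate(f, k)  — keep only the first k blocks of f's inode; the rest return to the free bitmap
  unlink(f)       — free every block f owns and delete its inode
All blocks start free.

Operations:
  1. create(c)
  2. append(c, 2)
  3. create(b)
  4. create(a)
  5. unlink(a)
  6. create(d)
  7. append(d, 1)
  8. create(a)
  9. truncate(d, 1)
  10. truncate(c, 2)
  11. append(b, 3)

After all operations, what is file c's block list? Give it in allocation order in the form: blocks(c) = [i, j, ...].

blocks(c) = [0, 1]

[1] create(c) — c=0 (map F.............)
[2] append(c, 2) — c=0,1,2 (map FFF...........)
[3] create(b) — b=3 c=0,1,2 (map FFFF..........)
[4] create(a) — a=4 b=3 c=0,1,2 (map FFFFF.........)
[5] unlink(a) — b=3 c=0,1,2 (map FFFF..........)
[6] create(d) — b=3 c=0,1,2 d=4 (map FFFFF.........)
[7] append(d, 1) — b=3 c=0,1,2 d=4,5 (map FFFFFF........)
[8] create(a) — a=6 b=3 c=0,1,2 d=4,5 (map FFFFFFF.......)
[9] truncate(d, 1) — a=6 b=3 c=0,1,2 d=4 (map FFFFF.F.......)
[10] truncate(c, 2) — a=6 b=3 c=0,1 d=4 (map FF.FF.F.......)
[11] append(b, 3) — a=6 b=3,2,5,7 c=0,1 d=4 (map FFFFFFFF......)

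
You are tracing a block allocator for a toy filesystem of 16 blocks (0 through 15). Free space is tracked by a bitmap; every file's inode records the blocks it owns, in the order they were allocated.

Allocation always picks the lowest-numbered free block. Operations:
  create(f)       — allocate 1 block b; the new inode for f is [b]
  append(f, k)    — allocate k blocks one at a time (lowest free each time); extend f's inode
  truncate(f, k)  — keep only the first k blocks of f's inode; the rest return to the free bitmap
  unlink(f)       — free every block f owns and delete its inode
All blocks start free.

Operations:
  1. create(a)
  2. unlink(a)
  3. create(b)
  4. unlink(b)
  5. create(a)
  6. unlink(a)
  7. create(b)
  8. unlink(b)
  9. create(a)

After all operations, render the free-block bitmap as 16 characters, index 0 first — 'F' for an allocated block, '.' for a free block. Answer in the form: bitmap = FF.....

after create(a) → a:[0]  free=[F...............]
after unlink(a) →   free=[................]
after create(b) → b:[0]  free=[F...............]
after unlink(b) →   free=[................]
after create(a) → a:[0]  free=[F...............]
after unlink(a) →   free=[................]
after create(b) → b:[0]  free=[F...............]
after unlink(b) →   free=[................]
after create(a) → a:[0]  free=[F...............]

bitmap = F...............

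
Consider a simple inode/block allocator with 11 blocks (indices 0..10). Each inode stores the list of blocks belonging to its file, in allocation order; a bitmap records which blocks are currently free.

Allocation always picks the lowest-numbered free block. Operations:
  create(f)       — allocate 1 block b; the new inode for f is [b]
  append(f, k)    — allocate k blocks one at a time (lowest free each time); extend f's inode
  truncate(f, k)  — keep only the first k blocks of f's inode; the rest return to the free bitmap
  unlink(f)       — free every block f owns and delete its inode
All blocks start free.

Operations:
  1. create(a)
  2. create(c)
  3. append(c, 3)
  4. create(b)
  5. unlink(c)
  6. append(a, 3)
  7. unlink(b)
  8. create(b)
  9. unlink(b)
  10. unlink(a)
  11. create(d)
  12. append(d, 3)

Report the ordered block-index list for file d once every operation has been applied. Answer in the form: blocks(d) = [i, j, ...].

create(a): bitmap=F.......... | a=[0]
create(c): bitmap=FF......... | a=[0] c=[1]
append(c, 3): bitmap=FFFFF...... | a=[0] c=[1, 2, 3, 4]
create(b): bitmap=FFFFFF..... | a=[0] b=[5] c=[1, 2, 3, 4]
unlink(c): bitmap=F....F..... | a=[0] b=[5]
append(a, 3): bitmap=FFFF.F..... | a=[0, 1, 2, 3] b=[5]
unlink(b): bitmap=FFFF....... | a=[0, 1, 2, 3]
create(b): bitmap=FFFFF...... | a=[0, 1, 2, 3] b=[4]
unlink(b): bitmap=FFFF....... | a=[0, 1, 2, 3]
unlink(a): bitmap=........... | 
create(d): bitmap=F.......... | d=[0]
append(d, 3): bitmap=FFFF....... | d=[0, 1, 2, 3]

blocks(d) = [0, 1, 2, 3]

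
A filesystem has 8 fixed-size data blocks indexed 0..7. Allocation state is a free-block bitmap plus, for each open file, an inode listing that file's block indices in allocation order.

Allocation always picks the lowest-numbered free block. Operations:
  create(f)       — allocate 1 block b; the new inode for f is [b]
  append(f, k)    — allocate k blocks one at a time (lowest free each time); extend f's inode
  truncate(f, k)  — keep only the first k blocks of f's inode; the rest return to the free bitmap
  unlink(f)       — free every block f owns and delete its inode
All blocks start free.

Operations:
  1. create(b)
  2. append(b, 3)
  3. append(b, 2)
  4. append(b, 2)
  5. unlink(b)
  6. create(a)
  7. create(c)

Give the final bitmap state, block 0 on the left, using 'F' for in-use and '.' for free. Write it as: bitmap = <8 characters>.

after create(b) → b:[0]  free=[F.......]
after append(b, 3) → b:[0, 1, 2, 3]  free=[FFFF....]
after append(b, 2) → b:[0, 1, 2, 3, 4, 5]  free=[FFFFFF..]
after append(b, 2) → b:[0, 1, 2, 3, 4, 5, 6, 7]  free=[FFFFFFFF]
after unlink(b) →   free=[........]
after create(a) → a:[0]  free=[F.......]
after create(c) → a:[0], c:[1]  free=[FF......]

bitmap = FF......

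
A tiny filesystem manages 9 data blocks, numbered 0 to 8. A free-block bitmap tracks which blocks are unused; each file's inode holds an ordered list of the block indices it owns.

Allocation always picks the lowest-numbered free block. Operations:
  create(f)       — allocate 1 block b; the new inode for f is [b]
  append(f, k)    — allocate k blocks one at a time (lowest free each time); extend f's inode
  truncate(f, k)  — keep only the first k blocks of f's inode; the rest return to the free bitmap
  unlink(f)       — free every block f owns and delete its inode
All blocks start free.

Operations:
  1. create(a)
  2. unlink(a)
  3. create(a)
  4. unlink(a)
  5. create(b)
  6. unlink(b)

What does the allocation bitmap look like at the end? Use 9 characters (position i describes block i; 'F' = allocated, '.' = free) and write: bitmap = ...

bitmap = .........

after create(a) → a:[0]  free=[F........]
after unlink(a) →   free=[.........]
after create(a) → a:[0]  free=[F........]
after unlink(a) →   free=[.........]
after create(b) → b:[0]  free=[F........]
after unlink(b) →   free=[.........]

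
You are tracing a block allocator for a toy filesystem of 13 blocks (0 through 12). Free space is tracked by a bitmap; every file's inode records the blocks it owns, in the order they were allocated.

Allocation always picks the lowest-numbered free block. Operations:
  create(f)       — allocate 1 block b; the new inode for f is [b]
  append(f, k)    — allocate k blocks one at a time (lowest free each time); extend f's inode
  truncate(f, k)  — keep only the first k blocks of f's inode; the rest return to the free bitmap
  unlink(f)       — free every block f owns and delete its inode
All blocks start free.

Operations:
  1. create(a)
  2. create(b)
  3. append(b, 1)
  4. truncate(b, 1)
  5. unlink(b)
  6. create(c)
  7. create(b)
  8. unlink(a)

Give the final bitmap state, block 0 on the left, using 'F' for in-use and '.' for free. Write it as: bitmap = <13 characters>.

[1] create(a) — a=0 (map F............)
[2] create(b) — a=0 b=1 (map FF...........)
[3] append(b, 1) — a=0 b=1,2 (map FFF..........)
[4] truncate(b, 1) — a=0 b=1 (map FF...........)
[5] unlink(b) — a=0 (map F............)
[6] create(c) — a=0 c=1 (map FF...........)
[7] create(b) — a=0 b=2 c=1 (map FFF..........)
[8] unlink(a) — b=2 c=1 (map .FF..........)

bitmap = .FF..........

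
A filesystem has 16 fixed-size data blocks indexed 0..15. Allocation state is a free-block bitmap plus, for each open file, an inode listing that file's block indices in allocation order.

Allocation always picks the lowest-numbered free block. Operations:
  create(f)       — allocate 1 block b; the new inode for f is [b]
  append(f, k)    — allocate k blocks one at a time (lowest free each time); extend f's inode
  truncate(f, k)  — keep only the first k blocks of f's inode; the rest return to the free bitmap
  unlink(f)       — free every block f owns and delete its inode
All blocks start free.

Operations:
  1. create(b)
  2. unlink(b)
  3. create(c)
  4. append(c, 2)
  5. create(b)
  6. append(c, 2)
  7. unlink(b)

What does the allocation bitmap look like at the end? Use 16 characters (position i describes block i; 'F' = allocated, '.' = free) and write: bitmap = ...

bitmap = FFF.FF..........

after create(b) → b:[0]  free=[F...............]
after unlink(b) →   free=[................]
after create(c) → c:[0]  free=[F...............]
after append(c, 2) → c:[0, 1, 2]  free=[FFF.............]
after create(b) → b:[3], c:[0, 1, 2]  free=[FFFF............]
after append(c, 2) → b:[3], c:[0, 1, 2, 4, 5]  free=[FFFFFF..........]
after unlink(b) → c:[0, 1, 2, 4, 5]  free=[FFF.FF..........]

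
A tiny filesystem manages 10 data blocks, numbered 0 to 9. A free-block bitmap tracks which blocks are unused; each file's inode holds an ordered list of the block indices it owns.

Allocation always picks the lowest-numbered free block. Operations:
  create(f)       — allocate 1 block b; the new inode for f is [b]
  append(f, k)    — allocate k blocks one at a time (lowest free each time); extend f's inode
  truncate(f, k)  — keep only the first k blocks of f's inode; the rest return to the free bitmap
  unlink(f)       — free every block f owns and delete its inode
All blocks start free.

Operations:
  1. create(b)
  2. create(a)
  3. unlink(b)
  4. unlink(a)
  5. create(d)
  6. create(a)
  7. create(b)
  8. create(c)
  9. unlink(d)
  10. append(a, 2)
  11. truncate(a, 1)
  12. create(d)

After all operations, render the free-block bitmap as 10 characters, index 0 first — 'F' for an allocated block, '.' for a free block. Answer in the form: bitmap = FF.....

bitmap = FFFF......

create(b): bitmap=F......... | b=[0]
create(a): bitmap=FF........ | a=[1] b=[0]
unlink(b): bitmap=.F........ | a=[1]
unlink(a): bitmap=.......... | 
create(d): bitmap=F......... | d=[0]
create(a): bitmap=FF........ | a=[1] d=[0]
create(b): bitmap=FFF....... | a=[1] b=[2] d=[0]
create(c): bitmap=FFFF...... | a=[1] b=[2] c=[3] d=[0]
unlink(d): bitmap=.FFF...... | a=[1] b=[2] c=[3]
append(a, 2): bitmap=FFFFF..... | a=[1, 0, 4] b=[2] c=[3]
truncate(a, 1): bitmap=.FFF...... | a=[1] b=[2] c=[3]
create(d): bitmap=FFFF...... | a=[1] b=[2] c=[3] d=[0]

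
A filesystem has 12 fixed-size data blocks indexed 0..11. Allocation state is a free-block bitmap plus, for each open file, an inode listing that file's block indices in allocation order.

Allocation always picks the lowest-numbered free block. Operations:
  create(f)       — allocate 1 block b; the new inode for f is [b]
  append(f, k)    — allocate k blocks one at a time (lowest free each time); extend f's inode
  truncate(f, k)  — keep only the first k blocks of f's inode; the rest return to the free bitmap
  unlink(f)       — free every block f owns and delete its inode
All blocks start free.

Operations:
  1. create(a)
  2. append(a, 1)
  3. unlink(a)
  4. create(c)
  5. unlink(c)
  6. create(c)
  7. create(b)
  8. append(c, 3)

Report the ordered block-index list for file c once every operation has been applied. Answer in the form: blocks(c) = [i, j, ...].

  1. create(a)  ⇒  F...........  {a→[0]}
  2. append(a, 1)  ⇒  FF..........  {a→[0, 1]}
  3. unlink(a)  ⇒  ............  {}
  4. create(c)  ⇒  F...........  {c→[0]}
  5. unlink(c)  ⇒  ............  {}
  6. create(c)  ⇒  F...........  {c→[0]}
  7. create(b)  ⇒  FF..........  {b→[1]; c→[0]}
  8. append(c, 3)  ⇒  FFFFF.......  {b→[1]; c→[0, 2, 3, 4]}

blocks(c) = [0, 2, 3, 4]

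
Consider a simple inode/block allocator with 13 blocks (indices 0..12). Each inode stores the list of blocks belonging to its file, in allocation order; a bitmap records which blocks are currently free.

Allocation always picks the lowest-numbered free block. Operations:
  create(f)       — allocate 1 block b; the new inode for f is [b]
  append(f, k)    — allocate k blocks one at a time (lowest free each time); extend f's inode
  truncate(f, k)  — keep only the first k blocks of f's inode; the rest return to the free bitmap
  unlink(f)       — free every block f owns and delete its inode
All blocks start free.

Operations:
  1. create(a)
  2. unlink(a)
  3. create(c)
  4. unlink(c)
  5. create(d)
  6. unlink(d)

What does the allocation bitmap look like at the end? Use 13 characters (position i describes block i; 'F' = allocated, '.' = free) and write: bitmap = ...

bitmap = .............

  1. create(a)  ⇒  F............  {a→[0]}
  2. unlink(a)  ⇒  .............  {}
  3. create(c)  ⇒  F............  {c→[0]}
  4. unlink(c)  ⇒  .............  {}
  5. create(d)  ⇒  F............  {d→[0]}
  6. unlink(d)  ⇒  .............  {}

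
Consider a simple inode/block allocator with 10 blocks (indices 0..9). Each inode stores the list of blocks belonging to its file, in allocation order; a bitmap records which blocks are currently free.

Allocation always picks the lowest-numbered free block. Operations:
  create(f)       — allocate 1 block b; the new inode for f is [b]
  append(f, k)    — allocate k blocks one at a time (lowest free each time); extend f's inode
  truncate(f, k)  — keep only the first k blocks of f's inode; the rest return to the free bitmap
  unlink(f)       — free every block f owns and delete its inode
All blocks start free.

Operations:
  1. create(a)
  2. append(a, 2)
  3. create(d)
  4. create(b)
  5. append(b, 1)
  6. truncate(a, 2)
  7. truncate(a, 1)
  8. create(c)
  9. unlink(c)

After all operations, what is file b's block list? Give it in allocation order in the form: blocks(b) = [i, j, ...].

blocks(b) = [4, 5]

[1] create(a) — a=0 (map F.........)
[2] append(a, 2) — a=0,1,2 (map FFF.......)
[3] create(d) — a=0,1,2 d=3 (map FFFF......)
[4] create(b) — a=0,1,2 b=4 d=3 (map FFFFF.....)
[5] append(b, 1) — a=0,1,2 b=4,5 d=3 (map FFFFFF....)
[6] truncate(a, 2) — a=0,1 b=4,5 d=3 (map FF.FFF....)
[7] truncate(a, 1) — a=0 b=4,5 d=3 (map F..FFF....)
[8] create(c) — a=0 b=4,5 c=1 d=3 (map FF.FFF....)
[9] unlink(c) — a=0 b=4,5 d=3 (map F..FFF....)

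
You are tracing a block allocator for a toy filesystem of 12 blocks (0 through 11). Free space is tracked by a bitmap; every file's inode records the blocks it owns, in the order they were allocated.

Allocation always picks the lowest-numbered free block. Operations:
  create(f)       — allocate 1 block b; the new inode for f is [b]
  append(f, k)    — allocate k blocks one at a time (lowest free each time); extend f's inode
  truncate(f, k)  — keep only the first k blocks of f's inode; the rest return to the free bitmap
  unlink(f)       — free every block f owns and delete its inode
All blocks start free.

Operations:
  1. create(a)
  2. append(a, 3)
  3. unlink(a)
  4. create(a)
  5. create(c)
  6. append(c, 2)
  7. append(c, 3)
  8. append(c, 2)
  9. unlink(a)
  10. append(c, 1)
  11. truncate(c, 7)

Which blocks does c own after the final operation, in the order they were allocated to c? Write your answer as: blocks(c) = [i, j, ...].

create(a): bitmap=F........... | a=[0]
append(a, 3): bitmap=FFFF........ | a=[0, 1, 2, 3]
unlink(a): bitmap=............ | 
create(a): bitmap=F........... | a=[0]
create(c): bitmap=FF.......... | a=[0] c=[1]
append(c, 2): bitmap=FFFF........ | a=[0] c=[1, 2, 3]
append(c, 3): bitmap=FFFFFFF..... | a=[0] c=[1, 2, 3, 4, 5, 6]
append(c, 2): bitmap=FFFFFFFFF... | a=[0] c=[1, 2, 3, 4, 5, 6, 7, 8]
unlink(a): bitmap=.FFFFFFFF... | c=[1, 2, 3, 4, 5, 6, 7, 8]
append(c, 1): bitmap=FFFFFFFFF... | c=[1, 2, 3, 4, 5, 6, 7, 8, 0]
truncate(c, 7): bitmap=.FFFFFFF.... | c=[1, 2, 3, 4, 5, 6, 7]

blocks(c) = [1, 2, 3, 4, 5, 6, 7]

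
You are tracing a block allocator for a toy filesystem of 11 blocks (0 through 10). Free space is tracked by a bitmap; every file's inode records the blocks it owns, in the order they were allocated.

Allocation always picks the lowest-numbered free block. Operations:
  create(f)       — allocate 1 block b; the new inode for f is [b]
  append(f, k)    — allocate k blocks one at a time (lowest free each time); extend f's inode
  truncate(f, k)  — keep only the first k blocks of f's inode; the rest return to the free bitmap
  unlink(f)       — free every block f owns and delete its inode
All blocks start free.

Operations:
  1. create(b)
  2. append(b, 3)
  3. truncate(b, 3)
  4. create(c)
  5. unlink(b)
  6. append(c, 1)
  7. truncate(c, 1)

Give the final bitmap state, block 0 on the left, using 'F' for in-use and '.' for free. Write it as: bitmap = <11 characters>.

bitmap = ...F.......

create(b): bitmap=F.......... | b=[0]
append(b, 3): bitmap=FFFF....... | b=[0, 1, 2, 3]
truncate(b, 3): bitmap=FFF........ | b=[0, 1, 2]
create(c): bitmap=FFFF....... | b=[0, 1, 2] c=[3]
unlink(b): bitmap=...F....... | c=[3]
append(c, 1): bitmap=F..F....... | c=[3, 0]
truncate(c, 1): bitmap=...F....... | c=[3]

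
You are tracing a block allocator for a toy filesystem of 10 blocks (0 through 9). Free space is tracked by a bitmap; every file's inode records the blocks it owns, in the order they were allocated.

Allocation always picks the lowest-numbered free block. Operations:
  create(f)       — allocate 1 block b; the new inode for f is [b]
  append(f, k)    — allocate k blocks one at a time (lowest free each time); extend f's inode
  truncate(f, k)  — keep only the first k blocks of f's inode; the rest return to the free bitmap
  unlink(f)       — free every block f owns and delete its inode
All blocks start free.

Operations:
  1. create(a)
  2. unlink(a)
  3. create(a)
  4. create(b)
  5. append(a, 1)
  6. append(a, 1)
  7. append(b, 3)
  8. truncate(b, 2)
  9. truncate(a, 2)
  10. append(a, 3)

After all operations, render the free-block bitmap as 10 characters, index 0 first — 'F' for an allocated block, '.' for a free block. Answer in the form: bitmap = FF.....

  1. create(a)  ⇒  F.........  {a→[0]}
  2. unlink(a)  ⇒  ..........  {}
  3. create(a)  ⇒  F.........  {a→[0]}
  4. create(b)  ⇒  FF........  {a→[0]; b→[1]}
  5. append(a, 1)  ⇒  FFF.......  {a→[0, 2]; b→[1]}
  6. append(a, 1)  ⇒  FFFF......  {a→[0, 2, 3]; b→[1]}
  7. append(b, 3)  ⇒  FFFFFFF...  {a→[0, 2, 3]; b→[1, 4, 5, 6]}
  8. truncate(b, 2)  ⇒  FFFFF.....  {a→[0, 2, 3]; b→[1, 4]}
  9. truncate(a, 2)  ⇒  FFF.F.....  {a→[0, 2]; b→[1, 4]}
  10. append(a, 3)  ⇒  FFFFFFF...  {a→[0, 2, 3, 5, 6]; b→[1, 4]}

bitmap = FFFFFFF...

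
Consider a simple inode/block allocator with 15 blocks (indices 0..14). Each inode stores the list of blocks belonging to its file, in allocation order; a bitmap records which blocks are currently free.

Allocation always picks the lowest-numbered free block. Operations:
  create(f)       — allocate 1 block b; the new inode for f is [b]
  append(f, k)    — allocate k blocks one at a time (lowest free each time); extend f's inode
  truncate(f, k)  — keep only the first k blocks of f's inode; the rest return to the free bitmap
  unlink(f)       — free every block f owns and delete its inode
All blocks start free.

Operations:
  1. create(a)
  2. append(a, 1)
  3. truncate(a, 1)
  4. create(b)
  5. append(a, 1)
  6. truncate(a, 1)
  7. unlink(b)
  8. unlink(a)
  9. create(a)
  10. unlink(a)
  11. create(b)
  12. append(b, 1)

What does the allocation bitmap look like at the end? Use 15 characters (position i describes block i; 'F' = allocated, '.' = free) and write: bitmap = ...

create(a): bitmap=F.............. | a=[0]
append(a, 1): bitmap=FF............. | a=[0, 1]
truncate(a, 1): bitmap=F.............. | a=[0]
create(b): bitmap=FF............. | a=[0] b=[1]
append(a, 1): bitmap=FFF............ | a=[0, 2] b=[1]
truncate(a, 1): bitmap=FF............. | a=[0] b=[1]
unlink(b): bitmap=F.............. | a=[0]
unlink(a): bitmap=............... | 
create(a): bitmap=F.............. | a=[0]
unlink(a): bitmap=............... | 
create(b): bitmap=F.............. | b=[0]
append(b, 1): bitmap=FF............. | b=[0, 1]

bitmap = FF.............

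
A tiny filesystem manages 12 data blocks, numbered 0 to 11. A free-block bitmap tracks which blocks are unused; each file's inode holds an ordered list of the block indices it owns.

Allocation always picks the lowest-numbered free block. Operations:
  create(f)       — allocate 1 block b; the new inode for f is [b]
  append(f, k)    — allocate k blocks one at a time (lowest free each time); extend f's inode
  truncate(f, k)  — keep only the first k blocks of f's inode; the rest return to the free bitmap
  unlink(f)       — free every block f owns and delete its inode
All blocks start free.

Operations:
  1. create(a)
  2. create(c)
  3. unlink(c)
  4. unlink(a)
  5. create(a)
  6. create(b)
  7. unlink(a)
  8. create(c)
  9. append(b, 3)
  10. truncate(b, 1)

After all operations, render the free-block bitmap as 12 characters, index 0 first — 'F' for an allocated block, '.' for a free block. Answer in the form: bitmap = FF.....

[1] create(a) — a=0 (map F...........)
[2] create(c) — a=0 c=1 (map FF..........)
[3] unlink(c) — a=0 (map F...........)
[4] unlink(a) —  (map ............)
[5] create(a) — a=0 (map F...........)
[6] create(b) — a=0 b=1 (map FF..........)
[7] unlink(a) — b=1 (map .F..........)
[8] create(c) — b=1 c=0 (map FF..........)
[9] append(b, 3) — b=1,2,3,4 c=0 (map FFFFF.......)
[10] truncate(b, 1) — b=1 c=0 (map FF..........)

bitmap = FF..........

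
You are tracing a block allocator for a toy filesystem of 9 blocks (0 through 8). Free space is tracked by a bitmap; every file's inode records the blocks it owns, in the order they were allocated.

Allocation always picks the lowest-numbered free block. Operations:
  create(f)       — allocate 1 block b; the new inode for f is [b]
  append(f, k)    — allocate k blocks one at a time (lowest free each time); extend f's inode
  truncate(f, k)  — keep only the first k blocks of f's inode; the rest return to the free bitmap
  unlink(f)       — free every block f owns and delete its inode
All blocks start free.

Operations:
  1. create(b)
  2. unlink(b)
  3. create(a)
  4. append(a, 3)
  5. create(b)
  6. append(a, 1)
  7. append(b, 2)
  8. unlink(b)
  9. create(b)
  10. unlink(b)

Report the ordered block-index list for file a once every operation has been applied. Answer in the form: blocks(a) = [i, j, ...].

blocks(a) = [0, 1, 2, 3, 5]

after create(b) → b:[0]  free=[F........]
after unlink(b) →   free=[.........]
after create(a) → a:[0]  free=[F........]
after append(a, 3) → a:[0, 1, 2, 3]  free=[FFFF.....]
after create(b) → a:[0, 1, 2, 3], b:[4]  free=[FFFFF....]
after append(a, 1) → a:[0, 1, 2, 3, 5], b:[4]  free=[FFFFFF...]
after append(b, 2) → a:[0, 1, 2, 3, 5], b:[4, 6, 7]  free=[FFFFFFFF.]
after unlink(b) → a:[0, 1, 2, 3, 5]  free=[FFFF.F...]
after create(b) → a:[0, 1, 2, 3, 5], b:[4]  free=[FFFFFF...]
after unlink(b) → a:[0, 1, 2, 3, 5]  free=[FFFF.F...]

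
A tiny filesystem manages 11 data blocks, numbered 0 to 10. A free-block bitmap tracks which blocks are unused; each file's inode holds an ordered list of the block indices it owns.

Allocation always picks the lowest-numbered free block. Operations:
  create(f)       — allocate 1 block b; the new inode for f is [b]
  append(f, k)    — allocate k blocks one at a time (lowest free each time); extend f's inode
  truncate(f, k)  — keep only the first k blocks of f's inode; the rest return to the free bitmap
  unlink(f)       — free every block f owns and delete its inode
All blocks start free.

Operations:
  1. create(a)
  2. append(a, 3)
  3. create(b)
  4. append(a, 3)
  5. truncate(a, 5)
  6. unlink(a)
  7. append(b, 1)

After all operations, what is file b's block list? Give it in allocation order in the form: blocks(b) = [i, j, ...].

after create(a) → a:[0]  free=[F..........]
after append(a, 3) → a:[0, 1, 2, 3]  free=[FFFF.......]
after create(b) → a:[0, 1, 2, 3], b:[4]  free=[FFFFF......]
after append(a, 3) → a:[0, 1, 2, 3, 5, 6, 7], b:[4]  free=[FFFFFFFF...]
after truncate(a, 5) → a:[0, 1, 2, 3, 5], b:[4]  free=[FFFFFF.....]
after unlink(a) → b:[4]  free=[....F......]
after append(b, 1) → b:[4, 0]  free=[F...F......]

blocks(b) = [4, 0]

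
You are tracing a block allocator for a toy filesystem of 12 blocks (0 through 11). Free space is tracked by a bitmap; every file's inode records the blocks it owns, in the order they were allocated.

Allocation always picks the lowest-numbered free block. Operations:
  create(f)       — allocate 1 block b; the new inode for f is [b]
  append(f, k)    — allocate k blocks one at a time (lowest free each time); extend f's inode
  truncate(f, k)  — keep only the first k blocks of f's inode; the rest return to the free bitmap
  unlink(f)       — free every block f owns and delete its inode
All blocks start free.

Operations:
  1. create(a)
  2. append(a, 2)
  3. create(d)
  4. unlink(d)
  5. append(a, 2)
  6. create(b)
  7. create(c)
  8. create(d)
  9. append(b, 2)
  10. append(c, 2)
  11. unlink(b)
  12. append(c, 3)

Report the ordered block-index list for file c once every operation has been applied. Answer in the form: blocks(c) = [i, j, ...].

blocks(c) = [6, 10, 11, 5, 8, 9]

  1. create(a)  ⇒  F...........  {a→[0]}
  2. append(a, 2)  ⇒  FFF.........  {a→[0, 1, 2]}
  3. create(d)  ⇒  FFFF........  {a→[0, 1, 2]; d→[3]}
  4. unlink(d)  ⇒  FFF.........  {a→[0, 1, 2]}
  5. append(a, 2)  ⇒  FFFFF.......  {a→[0, 1, 2, 3, 4]}
  6. create(b)  ⇒  FFFFFF......  {a→[0, 1, 2, 3, 4]; b→[5]}
  7. create(c)  ⇒  FFFFFFF.....  {a→[0, 1, 2, 3, 4]; b→[5]; c→[6]}
  8. create(d)  ⇒  FFFFFFFF....  {a→[0, 1, 2, 3, 4]; b→[5]; c→[6]; d→[7]}
  9. append(b, 2)  ⇒  FFFFFFFFFF..  {a→[0, 1, 2, 3, 4]; b→[5, 8, 9]; c→[6]; d→[7]}
  10. append(c, 2)  ⇒  FFFFFFFFFFFF  {a→[0, 1, 2, 3, 4]; b→[5, 8, 9]; c→[6, 10, 11]; d→[7]}
  11. unlink(b)  ⇒  FFFFF.FF..FF  {a→[0, 1, 2, 3, 4]; c→[6, 10, 11]; d→[7]}
  12. append(c, 3)  ⇒  FFFFFFFFFFFF  {a→[0, 1, 2, 3, 4]; c→[6, 10, 11, 5, 8, 9]; d→[7]}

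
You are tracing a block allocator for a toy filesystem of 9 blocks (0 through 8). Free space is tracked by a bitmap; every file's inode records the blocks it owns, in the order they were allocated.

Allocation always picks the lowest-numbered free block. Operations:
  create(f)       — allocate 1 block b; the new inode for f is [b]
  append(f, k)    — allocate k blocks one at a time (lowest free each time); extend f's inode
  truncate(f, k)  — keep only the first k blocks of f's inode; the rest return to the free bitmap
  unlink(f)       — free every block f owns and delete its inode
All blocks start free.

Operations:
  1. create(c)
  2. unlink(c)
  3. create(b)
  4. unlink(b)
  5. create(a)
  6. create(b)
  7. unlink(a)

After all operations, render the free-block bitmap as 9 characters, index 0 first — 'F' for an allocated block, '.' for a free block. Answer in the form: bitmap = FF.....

bitmap = .F.......

after create(c) → c:[0]  free=[F........]
after unlink(c) →   free=[.........]
after create(b) → b:[0]  free=[F........]
after unlink(b) →   free=[.........]
after create(a) → a:[0]  free=[F........]
after create(b) → a:[0], b:[1]  free=[FF.......]
after unlink(a) → b:[1]  free=[.F.......]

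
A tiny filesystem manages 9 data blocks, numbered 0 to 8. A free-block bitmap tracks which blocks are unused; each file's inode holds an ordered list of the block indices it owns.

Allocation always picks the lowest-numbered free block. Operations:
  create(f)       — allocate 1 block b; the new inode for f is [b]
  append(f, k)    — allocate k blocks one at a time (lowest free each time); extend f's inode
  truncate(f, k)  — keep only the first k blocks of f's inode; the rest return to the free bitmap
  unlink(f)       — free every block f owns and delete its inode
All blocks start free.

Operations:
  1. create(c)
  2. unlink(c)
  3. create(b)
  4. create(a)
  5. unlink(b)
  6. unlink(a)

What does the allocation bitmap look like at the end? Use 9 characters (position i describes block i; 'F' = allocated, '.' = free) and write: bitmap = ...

bitmap = .........

create(c): bitmap=F........ | c=[0]
unlink(c): bitmap=......... | 
create(b): bitmap=F........ | b=[0]
create(a): bitmap=FF....... | a=[1] b=[0]
unlink(b): bitmap=.F....... | a=[1]
unlink(a): bitmap=......... | 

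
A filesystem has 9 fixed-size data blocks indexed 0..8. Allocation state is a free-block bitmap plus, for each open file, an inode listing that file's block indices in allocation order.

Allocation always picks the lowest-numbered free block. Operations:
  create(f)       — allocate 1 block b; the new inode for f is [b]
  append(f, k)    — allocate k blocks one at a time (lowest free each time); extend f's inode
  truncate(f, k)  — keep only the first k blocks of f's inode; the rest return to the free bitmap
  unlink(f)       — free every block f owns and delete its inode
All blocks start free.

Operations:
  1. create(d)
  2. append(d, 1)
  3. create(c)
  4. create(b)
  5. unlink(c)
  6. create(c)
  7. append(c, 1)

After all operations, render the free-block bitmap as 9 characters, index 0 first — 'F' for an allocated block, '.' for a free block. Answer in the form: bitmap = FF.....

  1. create(d)  ⇒  F........  {d→[0]}
  2. append(d, 1)  ⇒  FF.......  {d→[0, 1]}
  3. create(c)  ⇒  FFF......  {c→[2]; d→[0, 1]}
  4. create(b)  ⇒  FFFF.....  {b→[3]; c→[2]; d→[0, 1]}
  5. unlink(c)  ⇒  FF.F.....  {b→[3]; d→[0, 1]}
  6. create(c)  ⇒  FFFF.....  {b→[3]; c→[2]; d→[0, 1]}
  7. append(c, 1)  ⇒  FFFFF....  {b→[3]; c→[2, 4]; d→[0, 1]}

bitmap = FFFFF....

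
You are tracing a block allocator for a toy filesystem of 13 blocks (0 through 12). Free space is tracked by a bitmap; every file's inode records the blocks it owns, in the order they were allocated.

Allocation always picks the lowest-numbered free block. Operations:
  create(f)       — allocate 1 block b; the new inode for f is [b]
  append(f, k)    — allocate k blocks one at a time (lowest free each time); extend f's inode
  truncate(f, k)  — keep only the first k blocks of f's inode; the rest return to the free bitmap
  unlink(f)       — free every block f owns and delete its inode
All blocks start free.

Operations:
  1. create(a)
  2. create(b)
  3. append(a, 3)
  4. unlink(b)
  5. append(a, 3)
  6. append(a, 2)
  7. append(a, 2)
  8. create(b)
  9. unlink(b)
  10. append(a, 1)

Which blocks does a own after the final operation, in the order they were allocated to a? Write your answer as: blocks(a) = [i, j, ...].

  1. create(a)  ⇒  F............  {a→[0]}
  2. create(b)  ⇒  FF...........  {a→[0]; b→[1]}
  3. append(a, 3)  ⇒  FFFFF........  {a→[0, 2, 3, 4]; b→[1]}
  4. unlink(b)  ⇒  F.FFF........  {a→[0, 2, 3, 4]}
  5. append(a, 3)  ⇒  FFFFFFF......  {a→[0, 2, 3, 4, 1, 5, 6]}
  6. append(a, 2)  ⇒  FFFFFFFFF....  {a→[0, 2, 3, 4, 1, 5, 6, 7, 8]}
  7. append(a, 2)  ⇒  FFFFFFFFFFF..  {a→[0, 2, 3, 4, 1, 5, 6, 7, 8, 9, 10]}
  8. create(b)  ⇒  FFFFFFFFFFFF.  {a→[0, 2, 3, 4, 1, 5, 6, 7, 8, 9, 10]; b→[11]}
  9. unlink(b)  ⇒  FFFFFFFFFFF..  {a→[0, 2, 3, 4, 1, 5, 6, 7, 8, 9, 10]}
  10. append(a, 1)  ⇒  FFFFFFFFFFFF.  {a→[0, 2, 3, 4, 1, 5, 6, 7, 8, 9, 10, 11]}

blocks(a) = [0, 2, 3, 4, 1, 5, 6, 7, 8, 9, 10, 11]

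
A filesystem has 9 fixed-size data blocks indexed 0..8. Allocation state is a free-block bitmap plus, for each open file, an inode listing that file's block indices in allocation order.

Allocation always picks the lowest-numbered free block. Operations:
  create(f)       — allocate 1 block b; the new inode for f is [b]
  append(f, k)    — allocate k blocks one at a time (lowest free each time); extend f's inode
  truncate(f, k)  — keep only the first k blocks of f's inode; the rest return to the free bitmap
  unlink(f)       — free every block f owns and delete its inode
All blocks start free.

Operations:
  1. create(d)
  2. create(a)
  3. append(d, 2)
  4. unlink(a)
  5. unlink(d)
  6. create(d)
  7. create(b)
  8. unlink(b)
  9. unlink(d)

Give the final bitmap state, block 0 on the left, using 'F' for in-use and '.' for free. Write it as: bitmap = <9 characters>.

after create(d) → d:[0]  free=[F........]
after create(a) → a:[1], d:[0]  free=[FF.......]
after append(d, 2) → a:[1], d:[0, 2, 3]  free=[FFFF.....]
after unlink(a) → d:[0, 2, 3]  free=[F.FF.....]
after unlink(d) →   free=[.........]
after create(d) → d:[0]  free=[F........]
after create(b) → b:[1], d:[0]  free=[FF.......]
after unlink(b) → d:[0]  free=[F........]
after unlink(d) →   free=[.........]

bitmap = .........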